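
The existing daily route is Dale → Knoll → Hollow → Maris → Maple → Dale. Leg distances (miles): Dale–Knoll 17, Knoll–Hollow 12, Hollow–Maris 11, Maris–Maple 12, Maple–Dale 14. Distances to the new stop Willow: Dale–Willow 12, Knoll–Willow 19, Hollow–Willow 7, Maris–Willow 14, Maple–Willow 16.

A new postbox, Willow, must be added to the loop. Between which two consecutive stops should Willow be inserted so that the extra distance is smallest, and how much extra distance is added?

Adding 10 miles by placing Willow on the Hollow–Maris leg.

Insertion cost between consecutive stops i–j is d(i,Willow) + d(Willow,j) − d(i,j):
  between Dale and Knoll: 12 + 19 − 17 = 14
  between Knoll and Hollow: 19 + 7 − 12 = 14
  between Hollow and Maris: 7 + 14 − 11 = 10
  between Maris and Maple: 14 + 16 − 12 = 18
  between Maple and Dale: 16 + 12 − 14 = 14
Cheapest insertion is between Hollow and Maris, adding 10.
New total = 66 + 10 = 76.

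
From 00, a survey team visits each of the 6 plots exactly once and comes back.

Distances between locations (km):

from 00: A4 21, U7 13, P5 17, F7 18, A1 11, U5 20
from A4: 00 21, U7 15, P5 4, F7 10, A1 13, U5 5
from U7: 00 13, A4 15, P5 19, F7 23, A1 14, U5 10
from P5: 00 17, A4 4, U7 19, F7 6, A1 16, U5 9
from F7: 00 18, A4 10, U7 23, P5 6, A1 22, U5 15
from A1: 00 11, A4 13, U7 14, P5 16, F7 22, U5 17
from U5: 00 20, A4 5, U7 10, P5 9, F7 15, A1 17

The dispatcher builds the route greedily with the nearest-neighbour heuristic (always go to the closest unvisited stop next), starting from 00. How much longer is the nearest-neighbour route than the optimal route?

Excess over optimum: 4 km.

00: A1=11, U7=13, P5=17, F7=18, U5=20, A4=21 ⇒ A1
A1: A4=13, U7=14, P5=16, U5=17, F7=22 ⇒ A4
A4: P5=4, U5=5, F7=10, U7=15 ⇒ P5
P5: F7=6, U5=9, U7=19 ⇒ F7
F7: U5=15, U7=23 ⇒ U5
U5: U7=10 ⇒ U7
NN route 00 → A1 → A4 → P5 → F7 → U5 → U7 → 00 costs 72.
Optimal: 00 → F7 → P5 → A4 → U5 → U7 → A1 → 00 costs 68 (by enumerating all 360 distinct tours).
Excess = 72 − 68 = 4.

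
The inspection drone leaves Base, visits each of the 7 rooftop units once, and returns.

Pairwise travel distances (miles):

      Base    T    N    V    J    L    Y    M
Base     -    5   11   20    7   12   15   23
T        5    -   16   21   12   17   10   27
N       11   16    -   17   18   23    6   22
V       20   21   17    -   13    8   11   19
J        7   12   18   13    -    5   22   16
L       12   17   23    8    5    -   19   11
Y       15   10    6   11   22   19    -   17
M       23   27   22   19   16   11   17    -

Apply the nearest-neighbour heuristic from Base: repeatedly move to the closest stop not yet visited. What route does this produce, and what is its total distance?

At Base the remaining stops are T 5, J 7, N 11, L 12, Y 15, V 20, M 23; go to T.
At T the remaining stops are Y 10, J 12, N 16, L 17, V 21, M 27; go to Y.
At Y the remaining stops are N 6, V 11, M 17, L 19, J 22; go to N.
At N the remaining stops are V 17, J 18, M 22, L 23; go to V.
At V the remaining stops are L 8, J 13, M 19; go to L.
At L the remaining stops are J 5, M 11; go to J.
At J the remaining stops are M 16; go to M.
Return M→Base: 23.
Total = 5 + 10 + 6 + 17 + 8 + 5 + 16 + 23 = 90.

90 miles along Base → T → Y → N → V → L → J → M → Base.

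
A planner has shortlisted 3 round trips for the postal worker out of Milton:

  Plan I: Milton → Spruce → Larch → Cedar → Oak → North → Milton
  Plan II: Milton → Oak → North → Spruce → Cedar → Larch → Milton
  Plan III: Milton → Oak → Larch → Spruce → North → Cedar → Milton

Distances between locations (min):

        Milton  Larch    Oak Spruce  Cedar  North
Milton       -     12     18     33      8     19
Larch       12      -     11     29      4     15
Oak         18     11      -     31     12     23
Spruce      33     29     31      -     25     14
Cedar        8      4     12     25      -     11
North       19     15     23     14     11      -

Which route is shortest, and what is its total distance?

91 min — Plan III is the shortest.

Plan I: 33 + 29 + 4 + 12 + 23 + 19 = 120
Plan II: 18 + 23 + 14 + 25 + 4 + 12 = 96
Plan III: 18 + 11 + 29 + 14 + 11 + 8 = 91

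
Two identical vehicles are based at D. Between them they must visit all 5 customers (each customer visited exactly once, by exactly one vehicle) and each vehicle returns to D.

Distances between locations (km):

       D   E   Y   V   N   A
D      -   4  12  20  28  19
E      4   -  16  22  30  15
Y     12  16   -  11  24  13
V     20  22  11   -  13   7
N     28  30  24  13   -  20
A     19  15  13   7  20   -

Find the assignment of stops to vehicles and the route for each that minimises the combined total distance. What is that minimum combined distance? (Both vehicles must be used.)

There are 2^4 − 1 = 15 ways to divide the 5 stops into two non-empty groups. For each, the best each vehicle can do is its own shortest tour through its group:
  {E} + {Y, V, N, A}: 8 + 73 = 81
  {Y} + {E, V, N, A}: 24 + 67 = 91
  {E, Y} + {V, N, A}: 32 + 67 = 99
  {V} + {E, Y, N, A}: 40 + 75 = 115
  {E, V} + {Y, N, A}: 46 + 73 = 119
  {Y, V} + {E, N, A}: 43 + 67 = 110
  … (15 splits in total)
Best: vehicle 1 D → E → D = 8; vehicle 2 D → Y → A → V → N → D = 73; combined 81.

81 km — the smallest possible combined total.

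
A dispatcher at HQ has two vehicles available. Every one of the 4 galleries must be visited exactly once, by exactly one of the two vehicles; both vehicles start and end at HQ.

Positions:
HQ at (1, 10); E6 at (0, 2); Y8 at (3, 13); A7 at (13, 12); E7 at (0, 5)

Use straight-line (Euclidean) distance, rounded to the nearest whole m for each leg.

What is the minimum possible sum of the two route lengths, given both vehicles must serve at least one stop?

Try each way of splitting the stops between the two vehicles (each non-empty) and, for each split, find the best tour for each vehicle:
  {E6} + {Y8, A7, E7}: 16 + 34 = 50
  {Y8} + {E6, A7, E7}: 8 + 36 = 44
  {E6, Y8} + {A7, E7}: 23 + 32 = 55
  {A7} + {E6, Y8, E7}: 24 + 23 = 47
  {E6, A7} + {Y8, E7}: 36 + 18 = 54
  {Y8, A7} + {E6, E7}: 26 + 16 = 42
  … (7 splits in total)
Best: vehicle 1 HQ → Y8 → A7 → HQ = 26; vehicle 2 HQ → E6 → E7 → HQ = 16; combined 42.

Minimum combined distance: 42 m.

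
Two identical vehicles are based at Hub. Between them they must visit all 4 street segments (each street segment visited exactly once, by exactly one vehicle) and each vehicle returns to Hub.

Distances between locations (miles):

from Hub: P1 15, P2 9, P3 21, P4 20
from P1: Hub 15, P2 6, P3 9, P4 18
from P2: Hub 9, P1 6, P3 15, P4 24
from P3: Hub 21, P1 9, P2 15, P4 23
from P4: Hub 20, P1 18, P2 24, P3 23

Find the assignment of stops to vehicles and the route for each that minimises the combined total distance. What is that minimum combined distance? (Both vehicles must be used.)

Check every non-empty split of the stops between the two vehicles; for each half take its own optimal tour:
  {P1} + {P2, P3, P4}: 30 + 67 = 97
  {P2} + {P1, P3, P4}: 18 + 67 = 85
  {P1, P2} + {P3, P4}: 30 + 64 = 94
  {P3} + {P1, P2, P4}: 42 + 53 = 95
  {P1, P3} + {P2, P4}: 45 + 53 = 98
  {P2, P3} + {P1, P4}: 45 + 53 = 98
  … (7 splits in total)
Best: vehicle 1 Hub → P2 → Hub = 18; vehicle 2 Hub → P1 → P3 → P4 → Hub = 67; combined 85.

Minimum combined distance: 85 miles.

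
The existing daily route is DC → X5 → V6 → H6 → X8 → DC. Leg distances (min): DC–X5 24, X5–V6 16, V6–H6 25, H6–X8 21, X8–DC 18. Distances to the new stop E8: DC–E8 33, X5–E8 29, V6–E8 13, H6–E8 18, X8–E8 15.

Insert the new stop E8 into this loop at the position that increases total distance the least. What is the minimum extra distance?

Insertion cost between consecutive stops i–j is d(i,E8) + d(E8,j) − d(i,j):
  between DC and X5: 33 + 29 − 24 = 38
  between X5 and V6: 29 + 13 − 16 = 26
  between V6 and H6: 13 + 18 − 25 = 6
  between H6 and X8: 18 + 15 − 21 = 12
  between X8 and DC: 15 + 33 − 18 = 30
Cheapest insertion is between V6 and H6, adding 6.
New total = 104 + 6 = 110.

Minimum extra distance: 6 min, inserting E8 between V6 and H6.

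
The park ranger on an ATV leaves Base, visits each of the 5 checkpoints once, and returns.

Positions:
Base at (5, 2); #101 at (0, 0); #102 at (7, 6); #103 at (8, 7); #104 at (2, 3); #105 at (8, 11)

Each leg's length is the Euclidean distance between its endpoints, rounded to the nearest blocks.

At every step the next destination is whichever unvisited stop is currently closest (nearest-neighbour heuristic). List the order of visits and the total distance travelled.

From Base: distances to unvisited — #104=3, #102=4, #101=5, #103=6, #105=9. Nearest is #104 (3).
From #104: distances to unvisited — #101=4, #102=6, #103=7, #105=10. Nearest is #101 (4).
From #101: distances to unvisited — #102=9, #103=11, #105=14. Nearest is #102 (9).
From #102: distances to unvisited — #103=1, #105=5. Nearest is #103 (1).
From #103: distances to unvisited — #105=4. Nearest is #105 (4).
Return #105→Base: 9.
Total = 3 + 4 + 9 + 1 + 4 + 9 = 30.

30 blocks along Base → #104 → #101 → #102 → #103 → #105 → Base.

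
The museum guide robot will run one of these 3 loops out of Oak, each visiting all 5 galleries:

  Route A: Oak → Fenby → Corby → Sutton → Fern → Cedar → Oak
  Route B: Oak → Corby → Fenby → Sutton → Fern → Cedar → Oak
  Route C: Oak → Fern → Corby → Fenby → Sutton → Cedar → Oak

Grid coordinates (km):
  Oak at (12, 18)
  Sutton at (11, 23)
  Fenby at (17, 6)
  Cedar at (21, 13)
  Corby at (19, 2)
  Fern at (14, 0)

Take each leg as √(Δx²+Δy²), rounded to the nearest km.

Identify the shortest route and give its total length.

Route A: 13 + 4 + 22 + 23 + 15 + 10 = 87
Route B: 17 + 4 + 18 + 23 + 15 + 10 = 87
Route C: 18 + 5 + 4 + 18 + 14 + 10 = 69

69 km — Route C is the shortest.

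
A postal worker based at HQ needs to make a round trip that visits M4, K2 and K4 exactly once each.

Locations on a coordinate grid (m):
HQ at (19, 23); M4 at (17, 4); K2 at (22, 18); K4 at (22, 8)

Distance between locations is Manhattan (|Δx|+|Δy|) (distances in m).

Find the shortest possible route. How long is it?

Minimum total distance: 48 m.

With 3 stops there are 3!/2 = 3 distinct round trips (a route and its reverse cost the same).
HQ → M4 → K2 → K4 → HQ: 21+19+10+18 = 68
HQ → M4 → K4 → K2 → HQ: 21+9+10+8 = 48
HQ → K2 → M4 → K4 → HQ: 8+19+9+18 = 54
The minimum is 48.
One optimal route: HQ → M4 → K4 → K2 → HQ (or its reverse).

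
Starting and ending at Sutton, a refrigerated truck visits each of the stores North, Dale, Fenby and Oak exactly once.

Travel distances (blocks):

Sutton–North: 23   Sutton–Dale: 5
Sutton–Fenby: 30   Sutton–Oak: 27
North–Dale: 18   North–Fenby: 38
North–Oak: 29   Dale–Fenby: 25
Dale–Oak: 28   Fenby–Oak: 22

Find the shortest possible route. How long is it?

Shortest round trip = 104 blocks.

There are 12 distinct closed tours to check (reversals are equivalent).
Sutton-North-Dale-Fenby-Oak-Sutton: 23+18+25+22+27 = 115
Sutton-North-Dale-Oak-Fenby-Sutton: 23+18+28+22+30 = 121
Sutton-North-Fenby-Dale-Oak-Sutton: 23+38+25+28+27 = 141
Sutton-North-Fenby-Oak-Dale-Sutton: 23+38+22+28+5 = 116
Sutton-North-Oak-Dale-Fenby-Sutton: 23+29+28+25+30 = 135
Sutton-North-Oak-Fenby-Dale-Sutton: 23+29+22+25+5 = 104
Sutton-Dale-North-Fenby-Oak-Sutton: 5+18+38+22+27 = 110
Sutton-Dale-North-Oak-Fenby-Sutton: 5+18+29+22+30 = 104
Sutton-Dale-Fenby-North-Oak-Sutton: 5+25+38+29+27 = 124
Sutton-Dale-Oak-North-Fenby-Sutton: 5+28+29+38+30 = 130
Sutton-Fenby-North-Dale-Oak-Sutton: 30+38+18+28+27 = 141
Sutton-Fenby-Dale-North-Oak-Sutton: 30+25+18+29+27 = 129
The minimum is 104.
One optimal route: Sutton → North → Oak → Fenby → Dale → Sutton (or its reverse).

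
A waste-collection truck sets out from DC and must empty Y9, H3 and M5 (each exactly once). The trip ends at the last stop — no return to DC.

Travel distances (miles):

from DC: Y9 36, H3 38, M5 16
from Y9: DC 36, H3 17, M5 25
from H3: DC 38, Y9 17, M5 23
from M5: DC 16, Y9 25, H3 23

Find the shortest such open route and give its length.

There are 3! = 6 possible orderings.
DC → Y9 → H3 → M5: 36+17+23 = 76
DC → Y9 → M5 → H3: 36+25+23 = 84
DC → H3 → Y9 → M5: 38+17+25 = 80
DC → H3 → M5 → Y9: 38+23+25 = 86
DC → M5 → Y9 → H3: 16+25+17 = 58
DC → M5 → H3 → Y9: 16+23+17 = 56
The minimum is 56.
One shortest path: DC → M5 → H3 → Y9.

56 miles — the minimum one-way total.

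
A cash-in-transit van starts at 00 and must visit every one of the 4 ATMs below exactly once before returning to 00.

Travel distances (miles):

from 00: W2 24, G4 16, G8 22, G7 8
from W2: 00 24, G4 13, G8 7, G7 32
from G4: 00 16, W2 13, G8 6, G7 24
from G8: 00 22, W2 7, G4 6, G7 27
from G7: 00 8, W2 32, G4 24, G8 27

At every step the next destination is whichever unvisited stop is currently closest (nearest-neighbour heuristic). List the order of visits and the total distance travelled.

Nearest-neighbour total = 69 miles; route 00 → G7 → G4 → G8 → W2 → 00.

From 00: distances to unvisited — G7=8, G4=16, G8=22, W2=24. Nearest is G7 (8).
From G7: distances to unvisited — G4=24, G8=27, W2=32. Nearest is G4 (24).
From G4: distances to unvisited — G8=6, W2=13. Nearest is G8 (6).
From G8: distances to unvisited — W2=7. Nearest is W2 (7).
Return W2→00: 24.
Total = 8 + 24 + 6 + 7 + 24 = 69.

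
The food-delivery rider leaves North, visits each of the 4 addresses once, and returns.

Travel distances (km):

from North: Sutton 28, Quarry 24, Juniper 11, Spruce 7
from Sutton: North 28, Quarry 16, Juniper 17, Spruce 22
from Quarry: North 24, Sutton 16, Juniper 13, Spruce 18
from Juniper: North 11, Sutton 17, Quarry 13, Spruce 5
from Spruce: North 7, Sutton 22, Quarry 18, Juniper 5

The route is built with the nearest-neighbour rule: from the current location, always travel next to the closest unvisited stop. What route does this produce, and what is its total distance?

Total distance 69 km via the nearest-neighbour route North → Spruce → Juniper → Quarry → Sutton → North.

From North: distances to unvisited — Spruce=7, Juniper=11, Quarry=24, Sutton=28. Nearest is Spruce (7).
From Spruce: distances to unvisited — Juniper=5, Quarry=18, Sutton=22. Nearest is Juniper (5).
From Juniper: distances to unvisited — Quarry=13, Sutton=17. Nearest is Quarry (13).
From Quarry: distances to unvisited — Sutton=16. Nearest is Sutton (16).
Return Sutton→North: 28.
Total = 7 + 5 + 13 + 16 + 28 = 69.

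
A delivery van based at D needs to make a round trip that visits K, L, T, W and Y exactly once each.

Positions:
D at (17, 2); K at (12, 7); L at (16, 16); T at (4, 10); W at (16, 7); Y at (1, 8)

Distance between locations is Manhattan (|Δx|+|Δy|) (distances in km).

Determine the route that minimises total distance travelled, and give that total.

Minimum total distance: 60 km.

There are 60 distinct closed tours to check (reversals are equivalent).
D → K → L → T → W → Y → D: 10+13+18+15+16+22 = 94
D → K → L → T → Y → W → D: 10+13+18+5+16+6 = 68
D → K → L → W → T → Y → D: 10+13+9+15+5+22 = 74
D → K → L → W → Y → T → D: 10+13+9+16+5+21 = 74
D → K → L → Y → T → W → D: 10+13+23+5+15+6 = 72
D → K → L → Y → W → T → D: 10+13+23+16+15+21 = 98
D → K → T → L → W → Y → D: 10+11+18+9+16+22 = 86
D → K → T → L → Y → W → D: 10+11+18+23+16+6 = 84
D → K → T → W → L → Y → D: 10+11+15+9+23+22 = 90
D → K → T → W → Y → L → D: 10+11+15+16+23+15 = 90
D → K → T → Y → L → W → D: 10+11+5+23+9+6 = 64
D → K → T → Y → W → L → D: 10+11+5+16+9+15 = 66
D → K → W → L → T → Y → D: 10+4+9+18+5+22 = 68
D → K → W → L → Y → T → D: 10+4+9+23+5+21 = 72
… (46 more)
D → K → Y → T → L → W → D: 10+12+5+18+9+6 = 60  ← best
The minimum is 60.
One optimal route: D → K → Y → T → L → W → D (or its reverse).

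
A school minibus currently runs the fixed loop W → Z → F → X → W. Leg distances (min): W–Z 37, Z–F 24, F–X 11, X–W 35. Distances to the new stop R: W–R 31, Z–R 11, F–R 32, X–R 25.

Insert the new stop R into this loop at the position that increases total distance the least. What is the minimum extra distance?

Adding 5 min by placing R on the W–Z leg.

Insertion cost between consecutive stops i–j is d(i,R) + d(R,j) − d(i,j):
  between W and Z: 31 + 11 − 37 = 5
  between Z and F: 11 + 32 − 24 = 19
  between F and X: 32 + 25 − 11 = 46
  between X and W: 25 + 31 − 35 = 21
Cheapest insertion is between W and Z, adding 5.
New total = 107 + 5 = 112.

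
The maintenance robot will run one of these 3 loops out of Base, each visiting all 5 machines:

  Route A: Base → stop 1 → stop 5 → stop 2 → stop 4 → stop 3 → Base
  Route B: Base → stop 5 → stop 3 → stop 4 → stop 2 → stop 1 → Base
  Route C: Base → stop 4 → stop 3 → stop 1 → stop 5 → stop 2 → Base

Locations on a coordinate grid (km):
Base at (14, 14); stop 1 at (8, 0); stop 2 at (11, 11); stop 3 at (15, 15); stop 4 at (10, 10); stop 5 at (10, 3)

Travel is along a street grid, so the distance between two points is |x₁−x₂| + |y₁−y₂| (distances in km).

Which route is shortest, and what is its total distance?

Route A: 20 + 5 + 9 + 2 + 10 + 2 = 48
Route B: 15 + 17 + 10 + 2 + 14 + 20 = 78
Route C: 8 + 10 + 22 + 5 + 9 + 6 = 60

Shortest is Route A, total 48 km.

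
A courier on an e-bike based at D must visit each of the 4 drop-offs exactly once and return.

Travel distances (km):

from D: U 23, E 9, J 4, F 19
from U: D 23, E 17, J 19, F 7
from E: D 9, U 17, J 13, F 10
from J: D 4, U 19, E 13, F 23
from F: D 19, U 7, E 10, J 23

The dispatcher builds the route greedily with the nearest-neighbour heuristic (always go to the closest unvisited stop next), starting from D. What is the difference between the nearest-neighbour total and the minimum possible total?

8 km longer than the optimal tour.

From D: J=4, E=9, F=19, U=23 → choose J (4).
From J: E=13, U=19, F=23 → choose E (13).
From E: F=10, U=17 → choose F (10).
From F: U=7 → choose U (7).
NN route D → J → E → F → U → D costs 57.
Optimal: D → E → F → U → J → D costs 49 (by enumerating all 12 distinct tours).
Excess = 57 − 49 = 8.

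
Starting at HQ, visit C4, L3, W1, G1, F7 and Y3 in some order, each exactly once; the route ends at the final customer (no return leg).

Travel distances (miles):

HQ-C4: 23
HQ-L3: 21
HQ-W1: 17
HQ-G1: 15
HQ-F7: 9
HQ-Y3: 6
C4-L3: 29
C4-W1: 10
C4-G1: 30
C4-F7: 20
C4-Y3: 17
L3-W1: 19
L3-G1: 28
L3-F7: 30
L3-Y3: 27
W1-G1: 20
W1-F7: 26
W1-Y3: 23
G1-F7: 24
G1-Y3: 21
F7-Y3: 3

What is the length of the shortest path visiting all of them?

There are 6! = 720 possible orderings.
HQ - C4 - L3 - W1 - G1 - F7 - Y3: 23+29+19+20+24+3 = 118
HQ - C4 - L3 - W1 - G1 - Y3 - F7: 23+29+19+20+21+3 = 115
HQ - C4 - L3 - W1 - F7 - G1 - Y3: 23+29+19+26+24+21 = 142
HQ - C4 - L3 - W1 - F7 - Y3 - G1: 23+29+19+26+3+21 = 121
HQ - C4 - L3 - W1 - Y3 - G1 - F7: 23+29+19+23+21+24 = 139
HQ - C4 - L3 - W1 - Y3 - F7 - G1: 23+29+19+23+3+24 = 121
HQ - C4 - L3 - G1 - W1 - F7 - Y3: 23+29+28+20+26+3 = 129
HQ - C4 - L3 - G1 - W1 - Y3 - F7: 23+29+28+20+23+3 = 126
… (712 more)
HQ - F7 - Y3 - C4 - W1 - L3 - G1: 9+3+17+10+19+28 = 86  ← best
The minimum is 86.
One shortest path: HQ → F7 → Y3 → C4 → W1 → L3 → G1.

Shortest open route: 86 miles.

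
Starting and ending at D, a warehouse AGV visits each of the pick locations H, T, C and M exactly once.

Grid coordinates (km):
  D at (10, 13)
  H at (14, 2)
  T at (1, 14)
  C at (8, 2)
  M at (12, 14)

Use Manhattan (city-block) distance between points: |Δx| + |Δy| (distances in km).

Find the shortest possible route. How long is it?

52 km — the shortest possible round trip.

With 4 stops there are 4!/2 = 12 distinct round trips (a route and its reverse cost the same).
D→H→T→C→M→D: 15+25+19+16+3 = 78
D→H→T→M→C→D: 15+25+11+16+13 = 80
D→H→C→T→M→D: 15+6+19+11+3 = 54
D→H→C→M→T→D: 15+6+16+11+10 = 58
D→H→M→T→C→D: 15+14+11+19+13 = 72
D→H→M→C→T→D: 15+14+16+19+10 = 74
D→T→H→C→M→D: 10+25+6+16+3 = 60
D→T→H→M→C→D: 10+25+14+16+13 = 78
D→T→C→H→M→D: 10+19+6+14+3 = 52
D→T→M→H→C→D: 10+11+14+6+13 = 54
D→C→H→T→M→D: 13+6+25+11+3 = 58
D→C→T→H→M→D: 13+19+25+14+3 = 74
The minimum is 52.
One optimal route: D → T → C → H → M → D (or its reverse).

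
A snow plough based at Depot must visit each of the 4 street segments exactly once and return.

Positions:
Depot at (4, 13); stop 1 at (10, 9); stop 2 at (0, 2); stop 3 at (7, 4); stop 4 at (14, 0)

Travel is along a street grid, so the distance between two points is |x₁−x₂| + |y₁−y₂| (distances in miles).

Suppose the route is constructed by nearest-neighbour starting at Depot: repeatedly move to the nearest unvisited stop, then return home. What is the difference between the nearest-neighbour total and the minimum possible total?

From Depot: stop 1=10, stop 3=12, stop 2=15, stop 4=23 → choose stop 1 (10).
From stop 1: stop 3=8, stop 4=13, stop 2=17 → choose stop 3 (8).
From stop 3: stop 2=9, stop 4=11 → choose stop 2 (9).
From stop 2: stop 4=16 → choose stop 4 (16).
NN route Depot → stop 1 → stop 3 → stop 2 → stop 4 → Depot costs 66.
Optimal: Depot → stop 1 → stop 4 → stop 3 → stop 2 → Depot costs 58 (by enumerating all 12 distinct tours).
Excess = 66 − 58 = 8.

Excess over optimum: 8 miles.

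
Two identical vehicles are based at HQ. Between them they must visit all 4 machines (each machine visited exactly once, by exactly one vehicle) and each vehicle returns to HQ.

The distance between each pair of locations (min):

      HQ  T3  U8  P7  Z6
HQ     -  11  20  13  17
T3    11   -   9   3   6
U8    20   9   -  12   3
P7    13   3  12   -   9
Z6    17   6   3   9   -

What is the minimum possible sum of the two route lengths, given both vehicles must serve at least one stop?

66 min — the smallest possible combined total.

Check every non-empty split of the stops between the two vehicles; for each half take its own optimal tour:
  {T3} + {U8, P7, Z6}: 22 + 45 = 67
  {U8} + {T3, P7, Z6}: 40 + 39 = 79
  {T3, U8} + {P7, Z6}: 40 + 39 = 79
  {P7} + {T3, U8, Z6}: 26 + 40 = 66
  {T3, P7} + {U8, Z6}: 27 + 40 = 67
  {U8, P7} + {T3, Z6}: 45 + 34 = 79
  … (7 splits in total)
Best: vehicle 1 HQ → P7 → HQ = 26; vehicle 2 HQ → T3 → U8 → Z6 → HQ = 40; combined 66.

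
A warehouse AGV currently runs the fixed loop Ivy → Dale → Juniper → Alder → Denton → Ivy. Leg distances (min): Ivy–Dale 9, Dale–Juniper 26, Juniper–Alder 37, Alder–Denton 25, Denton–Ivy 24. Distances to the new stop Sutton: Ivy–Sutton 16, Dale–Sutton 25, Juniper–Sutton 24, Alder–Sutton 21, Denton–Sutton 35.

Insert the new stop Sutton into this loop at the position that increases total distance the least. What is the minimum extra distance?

Insertion cost between consecutive stops i–j is d(i,Sutton) + d(Sutton,j) − d(i,j):
  between Ivy and Dale: 16 + 25 − 9 = 32
  between Dale and Juniper: 25 + 24 − 26 = 23
  between Juniper and Alder: 24 + 21 − 37 = 8
  between Alder and Denton: 21 + 35 − 25 = 31
  between Denton and Ivy: 35 + 16 − 24 = 27
Cheapest insertion is between Juniper and Alder, adding 8.
New total = 121 + 8 = 129.

+8 min — insert Sutton between Juniper and Alder.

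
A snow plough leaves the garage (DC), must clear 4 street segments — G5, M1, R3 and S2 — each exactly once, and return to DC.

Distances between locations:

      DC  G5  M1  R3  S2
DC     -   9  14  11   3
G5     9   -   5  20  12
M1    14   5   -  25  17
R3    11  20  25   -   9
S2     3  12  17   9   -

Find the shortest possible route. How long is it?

DC-G5-M1-R3-S2-DC: 9+5+25+9+3 = 51
DC-G5-M1-S2-R3-DC: 9+5+17+9+11 = 51
DC-G5-R3-M1-S2-DC: 9+20+25+17+3 = 74
DC-G5-R3-S2-M1-DC: 9+20+9+17+14 = 69
DC-G5-S2-M1-R3-DC: 9+12+17+25+11 = 74
DC-G5-S2-R3-M1-DC: 9+12+9+25+14 = 69
DC-M1-G5-R3-S2-DC: 14+5+20+9+3 = 51
DC-M1-G5-S2-R3-DC: 14+5+12+9+11 = 51
DC-M1-R3-G5-S2-DC: 14+25+20+12+3 = 74
DC-M1-S2-G5-R3-DC: 14+17+12+20+11 = 74
DC-R3-G5-M1-S2-DC: 11+20+5+17+3 = 56
DC-R3-M1-G5-S2-DC: 11+25+5+12+3 = 56
The minimum is 51.
One optimal route: DC → G5 → M1 → R3 → S2 → DC (or its reverse).

51 — the shortest possible round trip.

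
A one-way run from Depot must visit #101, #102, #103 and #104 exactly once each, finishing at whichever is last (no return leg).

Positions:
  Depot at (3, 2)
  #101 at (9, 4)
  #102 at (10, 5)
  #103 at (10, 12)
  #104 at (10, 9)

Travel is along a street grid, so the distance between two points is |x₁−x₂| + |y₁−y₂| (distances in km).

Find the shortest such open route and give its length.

There are 4! = 24 possible orderings.
Depot - #101 - #102 - #103 - #104: 8+2+7+3 = 20
Depot - #101 - #102 - #104 - #103: 8+2+4+3 = 17
Depot - #101 - #103 - #102 - #104: 8+9+7+4 = 28
Depot - #101 - #103 - #104 - #102: 8+9+3+4 = 24
Depot - #101 - #104 - #102 - #103: 8+6+4+7 = 25
Depot - #101 - #104 - #103 - #102: 8+6+3+7 = 24
Depot - #102 - #101 - #103 - #104: 10+2+9+3 = 24
Depot - #102 - #101 - #104 - #103: 10+2+6+3 = 21
Depot - #102 - #103 - #101 - #104: 10+7+9+6 = 32
Depot - #102 - #103 - #104 - #101: 10+7+3+6 = 26
Depot - #102 - #104 - #101 - #103: 10+4+6+9 = 29
Depot - #102 - #104 - #103 - #101: 10+4+3+9 = 26
Depot - #103 - #101 - #102 - #104: 17+9+2+4 = 32
Depot - #103 - #101 - #104 - #102: 17+9+6+4 = 36
… (10 more)
The minimum is 17.
One shortest path: Depot → #101 → #102 → #104 → #103.

Shortest open route: 17 km.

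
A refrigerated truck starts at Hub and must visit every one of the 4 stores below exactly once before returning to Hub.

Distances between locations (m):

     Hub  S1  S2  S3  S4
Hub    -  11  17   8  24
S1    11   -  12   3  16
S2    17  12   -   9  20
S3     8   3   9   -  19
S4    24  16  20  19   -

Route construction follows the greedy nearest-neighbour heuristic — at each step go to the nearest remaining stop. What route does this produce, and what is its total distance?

67 m along Hub → S3 → S1 → S2 → S4 → Hub.

At Hub the remaining stops are S3 8, S1 11, S2 17, S4 24; go to S3.
At S3 the remaining stops are S1 3, S2 9, S4 19; go to S1.
At S1 the remaining stops are S2 12, S4 16; go to S2.
At S2 the remaining stops are S4 20; go to S4.
Return S4→Hub: 24.
Total = 8 + 3 + 12 + 20 + 24 = 67.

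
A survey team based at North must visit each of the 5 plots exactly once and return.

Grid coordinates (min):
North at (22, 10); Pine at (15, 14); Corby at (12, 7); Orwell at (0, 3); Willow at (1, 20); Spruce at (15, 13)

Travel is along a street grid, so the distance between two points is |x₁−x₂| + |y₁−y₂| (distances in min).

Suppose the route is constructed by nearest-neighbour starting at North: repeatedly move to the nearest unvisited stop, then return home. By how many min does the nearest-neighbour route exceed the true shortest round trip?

From North: Spruce=10, Pine=11, Corby=13, Orwell=29, Willow=31 → choose Spruce (10).
From Spruce: Pine=1, Corby=9, Willow=21, Orwell=25 → choose Pine (1).
From Pine: Corby=10, Willow=20, Orwell=26 → choose Corby (10).
From Corby: Orwell=16, Willow=24 → choose Orwell (16).
From Orwell: Willow=18 → choose Willow (18).
NN route North → Spruce → Pine → Corby → Orwell → Willow → North costs 86.
Optimal: North → Corby → Orwell → Willow → Pine → Spruce → North costs 78 (by enumerating all 60 distinct tours).
Excess = 86 − 78 = 8.

8 min longer than the optimal tour.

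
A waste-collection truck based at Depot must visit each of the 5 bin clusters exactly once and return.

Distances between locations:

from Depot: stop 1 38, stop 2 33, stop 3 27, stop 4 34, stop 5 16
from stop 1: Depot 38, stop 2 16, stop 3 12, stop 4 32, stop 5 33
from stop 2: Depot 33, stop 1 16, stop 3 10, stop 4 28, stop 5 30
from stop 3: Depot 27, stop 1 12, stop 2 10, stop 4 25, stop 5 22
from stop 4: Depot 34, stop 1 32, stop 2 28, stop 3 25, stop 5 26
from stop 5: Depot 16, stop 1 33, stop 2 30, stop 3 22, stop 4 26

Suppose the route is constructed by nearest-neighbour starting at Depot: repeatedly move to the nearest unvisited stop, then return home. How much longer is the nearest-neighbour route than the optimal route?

5 longer than the optimal tour.

From Depot: stop 5=16, stop 3=27, stop 2=33, stop 4=34, stop 1=38 → choose stop 5 (16).
From stop 5: stop 3=22, stop 4=26, stop 2=30, stop 1=33 → choose stop 3 (22).
From stop 3: stop 2=10, stop 1=12, stop 4=25 → choose stop 2 (10).
From stop 2: stop 1=16, stop 4=28 → choose stop 1 (16).
From stop 1: stop 4=32 → choose stop 4 (32).
NN route Depot → stop 5 → stop 3 → stop 2 → stop 1 → stop 4 → Depot costs 130.
Optimal: Depot → stop 3 → stop 1 → stop 2 → stop 4 → stop 5 → Depot costs 125 (by enumerating all 60 distinct tours).
Excess = 130 − 125 = 5.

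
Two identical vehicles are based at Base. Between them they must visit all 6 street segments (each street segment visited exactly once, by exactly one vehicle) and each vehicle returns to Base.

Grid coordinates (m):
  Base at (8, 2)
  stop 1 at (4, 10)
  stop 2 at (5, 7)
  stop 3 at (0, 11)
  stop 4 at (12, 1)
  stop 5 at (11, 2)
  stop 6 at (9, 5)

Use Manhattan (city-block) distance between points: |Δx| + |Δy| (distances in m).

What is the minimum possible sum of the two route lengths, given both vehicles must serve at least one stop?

46 m — the smallest possible combined total.

Try each way of splitting the stops between the two vehicles (each non-empty) and, for each split, find the best tour for each vehicle:
  {stop 1} + {stop 2, stop 3, stop 4, stop 5, stop 6}: 24 + 44 = 68
  {stop 2} + {stop 1, stop 3, stop 4, stop 5, stop 6}: 16 + 44 = 60
  {stop 1, stop 2} + {stop 3, stop 4, stop 5, stop 6}: 24 + 44 = 68
  {stop 3} + {stop 1, stop 2, stop 4, stop 5, stop 6}: 34 + 34 = 68
  {stop 1, stop 3} + {stop 2, stop 4, stop 5, stop 6}: 34 + 26 = 60
  {stop 2, stop 3} + {stop 1, stop 4, stop 5, stop 6}: 34 + 34 = 68
  … (31 splits in total)
  {stop 4, stop 5} + {stop 1, stop 2, stop 3, stop 6}: 10 + 36 = 46  ← best
Best: vehicle 1 Base → stop 4 → stop 5 → Base = 10; vehicle 2 Base → stop 1 → stop 3 → stop 2 → stop 6 → Base = 36; combined 46.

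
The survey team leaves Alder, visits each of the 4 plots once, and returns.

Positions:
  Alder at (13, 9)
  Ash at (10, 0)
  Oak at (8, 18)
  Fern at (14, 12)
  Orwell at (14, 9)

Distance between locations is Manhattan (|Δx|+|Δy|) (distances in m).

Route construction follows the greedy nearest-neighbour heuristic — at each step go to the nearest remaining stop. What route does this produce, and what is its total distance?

Total distance 48 m via the nearest-neighbour route Alder → Orwell → Fern → Oak → Ash → Alder.

From Alder: distances to unvisited — Orwell=1, Fern=4, Ash=12, Oak=14. Nearest is Orwell (1).
From Orwell: distances to unvisited — Fern=3, Ash=13, Oak=15. Nearest is Fern (3).
From Fern: distances to unvisited — Oak=12, Ash=16. Nearest is Oak (12).
From Oak: distances to unvisited — Ash=20. Nearest is Ash (20).
Return Ash→Alder: 12.
Total = 1 + 3 + 12 + 20 + 12 = 48.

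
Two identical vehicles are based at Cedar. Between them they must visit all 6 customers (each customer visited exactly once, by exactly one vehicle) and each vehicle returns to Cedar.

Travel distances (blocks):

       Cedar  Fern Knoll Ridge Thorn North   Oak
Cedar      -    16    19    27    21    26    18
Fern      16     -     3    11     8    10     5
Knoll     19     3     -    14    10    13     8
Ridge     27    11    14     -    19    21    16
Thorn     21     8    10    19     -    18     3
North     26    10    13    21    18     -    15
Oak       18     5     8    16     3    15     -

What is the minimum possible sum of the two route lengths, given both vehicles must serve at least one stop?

Check every non-empty split of the stops between the two vehicles; for each half take its own optimal tour:
  {Fern} + {Knoll, Ridge, Thorn, North, Oak}: 32 + 92 = 124
  {Knoll} + {Fern, Ridge, Thorn, North, Oak}: 38 + 87 = 125
  {Fern, Knoll} + {Ridge, Thorn, North, Oak}: 38 + 87 = 125
  {Ridge} + {Fern, Knoll, Thorn, North, Oak}: 54 + 70 = 124
  {Fern, Ridge} + {Knoll, Thorn, North, Oak}: 54 + 70 = 124
  {Knoll, Ridge} + {Fern, Thorn, North, Oak}: 60 + 65 = 125
  … (31 splits in total)
  {Fern, Knoll, Ridge, North} + {Thorn, Oak}: 80 + 42 = 122  ← best
Best: vehicle 1 Cedar → Fern → Knoll → Ridge → North → Cedar = 80; vehicle 2 Cedar → Thorn → Oak → Cedar = 42; combined 122.

122 blocks — the smallest possible combined total.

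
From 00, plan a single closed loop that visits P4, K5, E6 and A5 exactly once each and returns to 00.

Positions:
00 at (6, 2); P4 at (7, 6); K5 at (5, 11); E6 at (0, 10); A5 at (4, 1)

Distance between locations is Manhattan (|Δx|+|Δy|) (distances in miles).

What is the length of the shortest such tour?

00 → P4 → K5 → E6 → A5 → 00: 5+7+6+13+3 = 34
00 → P4 → K5 → A5 → E6 → 00: 5+7+11+13+14 = 50
00 → P4 → E6 → K5 → A5 → 00: 5+11+6+11+3 = 36
00 → P4 → E6 → A5 → K5 → 00: 5+11+13+11+10 = 50
00 → P4 → A5 → K5 → E6 → 00: 5+8+11+6+14 = 44
00 → P4 → A5 → E6 → K5 → 00: 5+8+13+6+10 = 42
00 → K5 → P4 → E6 → A5 → 00: 10+7+11+13+3 = 44
00 → K5 → P4 → A5 → E6 → 00: 10+7+8+13+14 = 52
00 → K5 → E6 → P4 → A5 → 00: 10+6+11+8+3 = 38
00 → K5 → A5 → P4 → E6 → 00: 10+11+8+11+14 = 54
00 → E6 → P4 → K5 → A5 → 00: 14+11+7+11+3 = 46
00 → E6 → K5 → P4 → A5 → 00: 14+6+7+8+3 = 38
The minimum is 34.
One optimal route: 00 → P4 → K5 → E6 → A5 → 00 (or its reverse).

Shortest round trip = 34 miles.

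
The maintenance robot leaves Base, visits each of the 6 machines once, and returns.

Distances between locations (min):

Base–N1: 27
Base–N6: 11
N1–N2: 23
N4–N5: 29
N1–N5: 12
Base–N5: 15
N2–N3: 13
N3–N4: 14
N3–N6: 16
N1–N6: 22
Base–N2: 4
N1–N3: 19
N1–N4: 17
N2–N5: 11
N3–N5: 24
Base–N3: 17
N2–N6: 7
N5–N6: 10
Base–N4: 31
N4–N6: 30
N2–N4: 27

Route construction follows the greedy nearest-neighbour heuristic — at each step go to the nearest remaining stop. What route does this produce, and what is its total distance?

At Base the remaining stops are N2 4, N6 11, N5 15, N3 17, N1 27, N4 31; go to N2.
At N2 the remaining stops are N6 7, N5 11, N3 13, N1 23, N4 27; go to N6.
At N6 the remaining stops are N5 10, N3 16, N1 22, N4 30; go to N5.
At N5 the remaining stops are N1 12, N3 24, N4 29; go to N1.
At N1 the remaining stops are N4 17, N3 19; go to N4.
At N4 the remaining stops are N3 14; go to N3.
Return N3→Base: 17.
Total = 4 + 7 + 10 + 12 + 17 + 14 + 17 = 81.

Nearest-neighbour total = 81 min; route Base → N2 → N6 → N5 → N1 → N4 → N3 → Base.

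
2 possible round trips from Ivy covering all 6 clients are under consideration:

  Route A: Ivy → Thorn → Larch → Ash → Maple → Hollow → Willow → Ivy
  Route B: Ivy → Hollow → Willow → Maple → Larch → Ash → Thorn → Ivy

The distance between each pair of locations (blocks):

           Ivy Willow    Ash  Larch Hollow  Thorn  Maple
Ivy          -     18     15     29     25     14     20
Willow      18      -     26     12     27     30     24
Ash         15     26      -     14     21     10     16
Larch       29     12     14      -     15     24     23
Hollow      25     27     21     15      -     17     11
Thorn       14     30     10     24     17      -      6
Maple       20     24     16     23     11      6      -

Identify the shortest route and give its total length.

Route A: 14 + 24 + 14 + 16 + 11 + 27 + 18 = 124
Route B: 25 + 27 + 24 + 23 + 14 + 10 + 14 = 137

Shortest is Route A, total 124 blocks.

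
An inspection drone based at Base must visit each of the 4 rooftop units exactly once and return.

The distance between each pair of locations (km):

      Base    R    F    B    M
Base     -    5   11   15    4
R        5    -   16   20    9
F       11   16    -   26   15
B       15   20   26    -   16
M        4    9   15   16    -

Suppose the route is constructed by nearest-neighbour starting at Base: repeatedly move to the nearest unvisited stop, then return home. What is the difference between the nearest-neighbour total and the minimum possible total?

3 km longer than the optimal tour.

From Base: M=4, R=5, F=11, B=15 → choose M (4).
From M: R=9, F=15, B=16 → choose R (9).
From R: F=16, B=20 → choose F (16).
From F: B=26 → choose B (26).
NN route Base → M → R → F → B → Base costs 70.
Optimal: Base → R → F → B → M → Base costs 67 (by enumerating all 12 distinct tours).
Excess = 70 − 67 = 3.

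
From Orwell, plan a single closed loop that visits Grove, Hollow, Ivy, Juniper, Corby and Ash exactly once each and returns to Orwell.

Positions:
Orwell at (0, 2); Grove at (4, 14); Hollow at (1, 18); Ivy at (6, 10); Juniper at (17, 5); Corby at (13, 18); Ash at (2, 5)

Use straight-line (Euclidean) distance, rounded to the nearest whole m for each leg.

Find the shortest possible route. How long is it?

With 6 stops there are 6!/2 = 360 distinct round trips (a route and its reverse cost the same).
Orwell-Grove-Hollow-Ivy-Juniper-Corby-Ash-Orwell: 13+5+9+12+14+17+4 = 74
Orwell-Grove-Hollow-Ivy-Juniper-Ash-Corby-Orwell: 13+5+9+12+15+17+21 = 92
Orwell-Grove-Hollow-Ivy-Corby-Juniper-Ash-Orwell: 13+5+9+11+14+15+4 = 71
Orwell-Grove-Hollow-Ivy-Corby-Ash-Juniper-Orwell: 13+5+9+11+17+15+17 = 87
Orwell-Grove-Hollow-Ivy-Ash-Juniper-Corby-Orwell: 13+5+9+6+15+14+21 = 83
Orwell-Grove-Hollow-Ivy-Ash-Corby-Juniper-Orwell: 13+5+9+6+17+14+17 = 81
Orwell-Grove-Hollow-Juniper-Ivy-Corby-Ash-Orwell: 13+5+21+12+11+17+4 = 83
Orwell-Grove-Hollow-Juniper-Ivy-Ash-Corby-Orwell: 13+5+21+12+6+17+21 = 95
… (352 more)
Orwell-Juniper-Corby-Hollow-Grove-Ivy-Ash-Orwell: 17+14+12+5+4+6+4 = 62  ← best
The minimum is 62.
One optimal route: Orwell → Juniper → Corby → Hollow → Grove → Ivy → Ash → Orwell (or its reverse).

Shortest round trip = 62 m.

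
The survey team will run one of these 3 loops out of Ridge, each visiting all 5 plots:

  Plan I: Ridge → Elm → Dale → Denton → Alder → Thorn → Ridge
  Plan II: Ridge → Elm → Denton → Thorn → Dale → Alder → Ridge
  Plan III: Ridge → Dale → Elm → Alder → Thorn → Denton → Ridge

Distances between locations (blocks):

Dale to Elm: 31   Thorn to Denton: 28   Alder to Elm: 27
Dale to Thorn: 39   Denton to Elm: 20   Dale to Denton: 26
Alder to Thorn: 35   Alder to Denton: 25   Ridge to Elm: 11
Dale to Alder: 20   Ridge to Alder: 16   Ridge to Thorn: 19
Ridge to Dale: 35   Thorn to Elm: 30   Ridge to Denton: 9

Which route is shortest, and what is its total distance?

Plan I: 11 + 31 + 26 + 25 + 35 + 19 = 147
Plan II: 11 + 20 + 28 + 39 + 20 + 16 = 134
Plan III: 35 + 31 + 27 + 35 + 28 + 9 = 165

Shortest is Plan II, total 134 blocks.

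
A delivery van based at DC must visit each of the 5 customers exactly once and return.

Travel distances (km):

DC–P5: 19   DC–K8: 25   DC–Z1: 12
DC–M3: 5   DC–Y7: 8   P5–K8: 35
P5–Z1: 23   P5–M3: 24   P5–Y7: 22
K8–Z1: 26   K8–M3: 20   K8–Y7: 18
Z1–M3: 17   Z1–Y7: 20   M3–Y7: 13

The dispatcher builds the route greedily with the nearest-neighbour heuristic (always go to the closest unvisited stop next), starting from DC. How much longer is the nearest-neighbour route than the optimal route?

DC: M3=5, Y7=8, Z1=12, P5=19, K8=25 ⇒ M3
M3: Y7=13, Z1=17, K8=20, P5=24 ⇒ Y7
Y7: K8=18, Z1=20, P5=22 ⇒ K8
K8: Z1=26, P5=35 ⇒ Z1
Z1: P5=23 ⇒ P5
NN route DC → M3 → Y7 → K8 → Z1 → P5 → DC costs 104.
Optimal: DC → Z1 → P5 → Y7 → K8 → M3 → DC costs 100 (by enumerating all 60 distinct tours).
Excess = 104 − 100 = 4.

The nearest-neighbour route is 4 km longer than optimal.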